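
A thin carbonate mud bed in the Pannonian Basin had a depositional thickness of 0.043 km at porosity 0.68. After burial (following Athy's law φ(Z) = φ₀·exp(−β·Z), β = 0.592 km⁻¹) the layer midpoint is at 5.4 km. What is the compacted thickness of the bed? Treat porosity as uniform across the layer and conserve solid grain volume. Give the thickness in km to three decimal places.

0.014 km

Porosity at 5.4 km: φ = 0.68·exp(−0.592×5.4) = 0.0278
Solid-volume conservation: h(1−φ) = h₀(1−φ₀) ⇒ h = h₀·(1−φ₀)/(1−φ)
h = 0.043 × (1 − 0.68)/(1 − 0.0278) = 0.043 × 0.3292 = 0.0142 km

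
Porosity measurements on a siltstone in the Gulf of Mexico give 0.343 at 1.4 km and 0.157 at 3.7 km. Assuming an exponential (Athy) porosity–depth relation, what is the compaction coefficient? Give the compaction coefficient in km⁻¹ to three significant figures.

0.340 km⁻¹

Athy: φ(z) = φ₀ e^(−kz) ⇒ φ₁/φ₂ = e^{k(z₂−z₁)} ⇒ k = ln(φ₁/φ₂)/(z₂−z₁)
k = ln(0.343/0.157) / (3.7 − 1.4) = ln(2.185) / 2.3 = 0.7815 / 2.3 = 0.3398 km⁻¹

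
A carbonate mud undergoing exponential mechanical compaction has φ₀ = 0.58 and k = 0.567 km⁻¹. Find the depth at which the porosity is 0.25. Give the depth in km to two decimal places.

1.48 km

Invert Athy's law: z = ln(φ₀/φ) / k
z = ln(0.58/0.25) / 0.567 = ln(2.32) / 0.567 = 0.8416 / 0.567 = 1.484 km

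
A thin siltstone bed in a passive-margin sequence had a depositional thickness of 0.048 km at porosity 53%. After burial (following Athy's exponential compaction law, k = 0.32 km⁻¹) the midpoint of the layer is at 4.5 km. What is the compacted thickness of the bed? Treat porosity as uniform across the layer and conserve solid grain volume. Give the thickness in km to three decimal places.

Porosity at 4.5 km: phi = 0.53·exp(−0.32×4.5) = 0.1256
Solid-volume conservation: h(1−phi) = h₀(1−phi₀) ⇒ h = h₀·(1−phi₀)/(1−phi)
h = 0.048 × (1 − 0.53)/(1 − 0.1256) = 0.048 × 0.5375 = 0.0258 km

0.026 km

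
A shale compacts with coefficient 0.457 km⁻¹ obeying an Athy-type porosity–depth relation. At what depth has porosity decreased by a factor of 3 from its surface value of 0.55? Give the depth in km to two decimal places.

2.40 km

φ/φ₀ = 1/3 ⇒ exp(−k·d) = 1/3 ⇒ d = ln(3) / k
d = 1.0986 / 0.457 = 2.404 km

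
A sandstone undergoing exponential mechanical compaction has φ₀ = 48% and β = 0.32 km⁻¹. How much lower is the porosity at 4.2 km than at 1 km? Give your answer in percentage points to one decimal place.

φ(1) = 0.48·e^(−0.32×1) = 0.3486
φ(4.2) = 0.48·e^(−0.32×4.2) = 0.1252
Δφ = 0.3486 − 0.1252 = 0.2234

22.3 percentage points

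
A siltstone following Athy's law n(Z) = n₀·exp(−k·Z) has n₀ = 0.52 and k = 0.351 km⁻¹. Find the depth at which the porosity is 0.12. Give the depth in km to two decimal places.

4.18 km

Invert Athy's law: Z = ln(n₀/n) / k
Z = ln(0.52/0.12) / 0.351 = ln(4.333) / 0.351 = 1.4663 / 0.351 = 4.178 km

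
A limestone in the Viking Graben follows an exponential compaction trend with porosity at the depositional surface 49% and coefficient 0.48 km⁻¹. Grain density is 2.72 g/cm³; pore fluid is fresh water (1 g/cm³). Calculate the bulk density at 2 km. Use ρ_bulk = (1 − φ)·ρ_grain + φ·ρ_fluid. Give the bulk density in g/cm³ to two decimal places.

2.40 g/cm³

Porosity at depth: φ = 0.49·exp(−0.48×2) = 0.49×0.3829 = 0.1876
Bulk density: ρ_b = (1−φ)ρ_g + φ·ρ_f = 0.8124×2.72 + 0.1876×1
       = 2.210 + 0.188 = 2.397 g/cm³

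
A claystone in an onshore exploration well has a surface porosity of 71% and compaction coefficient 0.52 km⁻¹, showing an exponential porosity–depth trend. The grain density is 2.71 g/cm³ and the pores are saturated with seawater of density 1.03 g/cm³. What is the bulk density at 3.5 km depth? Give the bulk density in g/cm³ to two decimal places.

2.52 g/cm³

Porosity at depth: phi = 0.71·exp(−0.52×3.5) = 0.71×0.1620 = 0.1150
Bulk density: ρ_b = (1−phi)ρ_g + phi·ρ_f = 0.8850×2.71 + 0.1150×1.03
       = 2.398 + 0.118 = 2.517 g/cm³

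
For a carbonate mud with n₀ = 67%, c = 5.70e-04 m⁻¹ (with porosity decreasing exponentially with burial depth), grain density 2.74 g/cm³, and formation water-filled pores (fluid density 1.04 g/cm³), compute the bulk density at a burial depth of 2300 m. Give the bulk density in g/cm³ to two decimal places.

Working in km (1 km = 1000 m; c in km⁻¹ = c in m⁻¹ × 1000):
Porosity at depth: n = 0.67·exp(−0.57×2.3) = 0.67×0.2696 = 0.1806
Bulk density: ρ_b = (1−n)ρ_g + n·ρ_f = 0.8194×2.74 + 0.1806×1.04
       = 2.245 + 0.188 = 2.433 g/cm³

2.43 g/cm³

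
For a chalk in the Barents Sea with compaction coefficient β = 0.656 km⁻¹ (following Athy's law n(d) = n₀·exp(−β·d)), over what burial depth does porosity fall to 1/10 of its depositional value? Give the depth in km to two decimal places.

n/n₀ = 1/10 ⇒ exp(−β·d) = 1/10 ⇒ d = ln(10) / β
d = 2.3026 / 0.656 = 3.510 km

3.51 km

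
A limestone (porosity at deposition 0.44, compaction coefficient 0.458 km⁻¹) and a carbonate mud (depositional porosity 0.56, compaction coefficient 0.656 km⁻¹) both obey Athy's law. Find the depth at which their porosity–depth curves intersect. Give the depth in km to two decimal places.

1.22 km

Set n₀ₐ e^(−βₐd) = n₀ᵦ e^(−βᵦd) ⇒ ln(n₀ₐ/n₀ᵦ) = (βₐ − βᵦ)·d
d = ln(0.44/0.56) / (0.458 − 0.656) = -0.2412 / -0.198 = 1.218 km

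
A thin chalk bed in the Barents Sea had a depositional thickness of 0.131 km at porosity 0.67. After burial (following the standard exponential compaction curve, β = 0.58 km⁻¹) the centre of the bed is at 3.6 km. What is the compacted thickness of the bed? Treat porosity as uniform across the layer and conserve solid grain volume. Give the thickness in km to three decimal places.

0.047 km

Porosity at 3.6 km: phi = 0.67·exp(−0.58×3.6) = 0.0830
Solid-volume conservation: h(1−phi) = h₀(1−phi₀) ⇒ h = h₀·(1−phi₀)/(1−phi)
h = 0.131 × (1 − 0.67)/(1 − 0.0830) = 0.131 × 0.3599 = 0.0471 km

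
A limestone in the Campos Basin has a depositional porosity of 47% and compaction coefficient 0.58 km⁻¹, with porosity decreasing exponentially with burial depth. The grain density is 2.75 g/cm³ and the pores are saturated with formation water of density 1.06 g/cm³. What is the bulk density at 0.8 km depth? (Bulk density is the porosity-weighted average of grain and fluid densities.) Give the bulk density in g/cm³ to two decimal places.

Porosity at depth: n = 0.47·exp(−0.58×0.8) = 0.47×0.6288 = 0.2955
Bulk density: ρ_b = (1−n)ρ_g + n·ρ_f = 0.7045×2.75 + 0.2955×1.06
       = 1.937 + 0.313 = 2.251 g/cm³

2.25 g/cm³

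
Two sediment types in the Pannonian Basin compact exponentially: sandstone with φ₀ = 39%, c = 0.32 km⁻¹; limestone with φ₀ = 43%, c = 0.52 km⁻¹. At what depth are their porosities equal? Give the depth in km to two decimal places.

0.49 km

Set φ₀ₐ e^(−cₐz) = φ₀ᵦ e^(−cᵦz) ⇒ ln(φ₀ₐ/φ₀ᵦ) = (cₐ − cᵦ)·z
z = ln(0.39/0.43) / (0.32 − 0.52) = -0.0976 / -0.2 = 0.488 km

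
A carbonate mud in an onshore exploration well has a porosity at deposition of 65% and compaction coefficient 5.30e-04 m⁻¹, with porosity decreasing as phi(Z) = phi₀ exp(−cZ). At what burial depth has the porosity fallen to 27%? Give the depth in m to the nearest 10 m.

1660 m

Working in km (1 km = 1000 m; c in km⁻¹ = c in m⁻¹ × 1000):
Invert Athy's law: Z = ln(phi₀/phi) / c
Z = ln(0.65/0.27) / 0.53 = ln(2.407) / 0.53 = 0.8786 / 0.53 = 1.658 km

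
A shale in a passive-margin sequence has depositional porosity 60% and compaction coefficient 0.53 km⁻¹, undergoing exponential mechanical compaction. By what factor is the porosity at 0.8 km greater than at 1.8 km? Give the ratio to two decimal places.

φ(d₁)/φ(d₂) = e^(−β·d₁)/e^(−β·d₂) = e^{β(d₂−d₁)}
= exp(0.53 × 1) = exp(0.53) = 1.6989

1.70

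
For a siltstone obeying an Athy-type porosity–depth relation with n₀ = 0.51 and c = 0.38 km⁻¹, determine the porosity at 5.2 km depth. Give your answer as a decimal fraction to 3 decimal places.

n = n₀·exp(−c·d) = 0.51 × exp(−0.38 × 5.2) = 0.51 × exp(−1.976)
  = 0.51 × 0.1386 = 0.0707

0.071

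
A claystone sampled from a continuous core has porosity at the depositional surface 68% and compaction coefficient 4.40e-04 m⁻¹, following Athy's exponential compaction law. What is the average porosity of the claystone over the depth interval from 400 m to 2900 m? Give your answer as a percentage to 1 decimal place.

Working in km (1 km = 1000 m; k in km⁻¹ = k in m⁻¹ × 1000):
⟨n⟩ = (1/(z₂−z₁)) ∫ n₀ e^(−kz) dz = n₀·(e^(−k·z₁) − e^(−k·z₂)) / (k·(z₂−z₁))
e^(−0.44×0.4) = 0.8386; e^(−0.44×2.9) = 0.2792
⟨n⟩ = 0.68 × (0.8386 − 0.2792) / (0.44 × 2.5) = 0.68 × 0.5086 = 0.3459

34.6%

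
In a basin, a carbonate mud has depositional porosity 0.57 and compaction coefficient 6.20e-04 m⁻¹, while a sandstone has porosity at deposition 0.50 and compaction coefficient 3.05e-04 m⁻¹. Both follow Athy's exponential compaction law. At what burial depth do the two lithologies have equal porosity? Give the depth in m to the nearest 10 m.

420 m

Working in km (1 km = 1000 m; k in km⁻¹ = k in m⁻¹ × 1000):
Set phi₀ₐ e^(−kₐz) = phi₀ᵦ e^(−kᵦz) ⇒ ln(phi₀ₐ/phi₀ᵦ) = (kₐ − kᵦ)·z
z = ln(0.57/0.5) / (0.62 − 0.305) = 0.1310 / 0.315 = 0.416 km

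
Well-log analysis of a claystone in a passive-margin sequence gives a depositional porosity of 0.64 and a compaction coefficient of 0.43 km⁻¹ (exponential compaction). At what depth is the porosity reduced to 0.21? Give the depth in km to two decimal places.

Invert Athy's law: z = ln(n₀/n) / c
z = ln(0.64/0.21) / 0.43 = ln(3.048) / 0.43 = 1.1144 / 0.43 = 2.592 km

2.59 km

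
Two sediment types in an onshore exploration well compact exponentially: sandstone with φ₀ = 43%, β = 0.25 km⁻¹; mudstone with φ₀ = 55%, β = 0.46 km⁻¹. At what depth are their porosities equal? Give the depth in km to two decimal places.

Set φ₀ₐ e^(−βₐz) = φ₀ᵦ e^(−βᵦz) ⇒ ln(φ₀ₐ/φ₀ᵦ) = (βₐ − βᵦ)·z
z = ln(0.43/0.55) / (0.25 − 0.46) = -0.2461 / -0.21 = 1.172 km

1.17 km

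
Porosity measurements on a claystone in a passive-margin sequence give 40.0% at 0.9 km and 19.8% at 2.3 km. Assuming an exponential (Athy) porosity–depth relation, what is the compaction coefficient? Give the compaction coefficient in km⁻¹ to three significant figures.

0.502 km⁻¹

Athy: φ(d) = φ₀ e^(−kd) ⇒ φ₁/φ₂ = e^{k(d₂−d₁)} ⇒ k = ln(φ₁/φ₂)/(d₂−d₁)
k = ln(0.4/0.198) / (2.3 − 0.9) = ln(2.02) / 1.4 = 0.7032 / 1.4 = 0.5023 km⁻¹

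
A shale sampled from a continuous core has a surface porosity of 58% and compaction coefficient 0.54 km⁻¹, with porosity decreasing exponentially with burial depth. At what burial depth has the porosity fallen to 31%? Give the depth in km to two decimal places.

1.16 km

Invert Athy's law: Z = ln(n₀/n) / c
Z = ln(0.58/0.31) / 0.54 = ln(1.871) / 0.54 = 0.6265 / 0.54 = 1.160 km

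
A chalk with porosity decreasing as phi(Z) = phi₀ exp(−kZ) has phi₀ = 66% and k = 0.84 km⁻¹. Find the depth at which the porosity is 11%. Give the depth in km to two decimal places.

2.13 km

Invert Athy's law: Z = ln(phi₀/phi) / k
Z = ln(0.66/0.11) / 0.84 = ln(6) / 0.84 = 1.7918 / 0.84 = 2.133 km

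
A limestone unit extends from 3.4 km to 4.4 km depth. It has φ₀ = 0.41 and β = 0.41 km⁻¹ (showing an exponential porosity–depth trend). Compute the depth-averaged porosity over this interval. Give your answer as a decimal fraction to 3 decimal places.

⟨φ⟩ = (1/(z₂−z₁)) ∫ φ₀ e^(−βz) dz = φ₀·(e^(−β·z₁) − e^(−β·z₂)) / (β·(z₂−z₁))
e^(−0.41×3.4) = 0.2481; e^(−0.41×4.4) = 0.1646
⟨φ⟩ = 0.41 × (0.2481 − 0.1646) / (0.41 × 1) = 0.41 × 0.2035 = 0.0834

0.083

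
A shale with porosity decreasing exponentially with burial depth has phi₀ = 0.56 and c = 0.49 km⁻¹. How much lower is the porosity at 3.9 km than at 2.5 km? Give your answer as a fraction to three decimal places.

phi(2.5) = 0.56·e^(−0.49×2.5) = 0.1645
phi(3.9) = 0.56·e^(−0.49×3.9) = 0.0828
Δphi = 0.1645 − 0.0828 = 0.0817

0.082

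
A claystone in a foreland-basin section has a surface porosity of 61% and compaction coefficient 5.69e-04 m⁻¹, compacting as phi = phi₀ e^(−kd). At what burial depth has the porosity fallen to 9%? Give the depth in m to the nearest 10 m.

3360 m

Working in km (1 km = 1000 m; k in km⁻¹ = k in m⁻¹ × 1000):
Invert Athy's law: d = ln(phi₀/phi) / k
d = ln(0.61/0.09) / 0.569 = ln(6.778) / 0.569 = 1.9136 / 0.569 = 3.363 km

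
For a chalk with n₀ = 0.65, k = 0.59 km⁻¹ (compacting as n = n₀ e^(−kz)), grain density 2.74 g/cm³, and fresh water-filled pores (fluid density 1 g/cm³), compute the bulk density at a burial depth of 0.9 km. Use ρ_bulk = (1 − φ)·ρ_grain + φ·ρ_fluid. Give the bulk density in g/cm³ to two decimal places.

2.07 g/cm³

Porosity at depth: n = 0.65·exp(−0.59×0.9) = 0.65×0.5880 = 0.3822
Bulk density: ρ_b = (1−n)ρ_g + n·ρ_f = 0.6178×2.74 + 0.3822×1
       = 1.693 + 0.382 = 2.075 g/cm³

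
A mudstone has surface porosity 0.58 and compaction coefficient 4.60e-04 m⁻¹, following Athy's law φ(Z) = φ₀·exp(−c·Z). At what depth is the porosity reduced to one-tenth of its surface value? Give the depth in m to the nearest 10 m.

5010 m

Working in km (1 km = 1000 m; c in km⁻¹ = c in m⁻¹ × 1000):
φ/φ₀ = 1/10 ⇒ exp(−c·Z) = 1/10 ⇒ Z = ln(10) / c
Z = 2.3026 / 0.46 = 5.006 km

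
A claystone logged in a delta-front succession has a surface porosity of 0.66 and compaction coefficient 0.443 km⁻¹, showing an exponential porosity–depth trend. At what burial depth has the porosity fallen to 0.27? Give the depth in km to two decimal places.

2.02 km

Invert Athy's law: z = ln(n₀/n) / k
z = ln(0.66/0.27) / 0.443 = ln(2.444) / 0.443 = 0.8938 / 0.443 = 2.018 km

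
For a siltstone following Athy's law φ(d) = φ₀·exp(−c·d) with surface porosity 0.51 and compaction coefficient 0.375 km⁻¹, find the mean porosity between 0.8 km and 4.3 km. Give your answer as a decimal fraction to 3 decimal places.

0.210

⟨φ⟩ = (1/(d₂−d₁)) ∫ φ₀ e^(−cd) dd = φ₀·(e^(−c·d₁) − e^(−c·d₂)) / (c·(d₂−d₁))
e^(−0.375×0.8) = 0.7408; e^(−0.375×4.3) = 0.1994
⟨φ⟩ = 0.51 × (0.7408 − 0.1994) / (0.375 × 3.5) = 0.51 × 0.4125 = 0.2104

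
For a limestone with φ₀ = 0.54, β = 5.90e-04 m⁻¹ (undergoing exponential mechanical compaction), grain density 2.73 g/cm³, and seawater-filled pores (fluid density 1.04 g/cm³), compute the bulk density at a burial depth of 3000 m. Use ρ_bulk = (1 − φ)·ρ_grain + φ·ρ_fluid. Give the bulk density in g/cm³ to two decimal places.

Working in km (1 km = 1000 m; β in km⁻¹ = β in m⁻¹ × 1000):
Porosity at depth: φ = 0.54·exp(−0.59×3) = 0.54×0.1703 = 0.0920
Bulk density: ρ_b = (1−φ)ρ_g + φ·ρ_f = 0.9080×2.73 + 0.0920×1.04
       = 2.479 + 0.096 = 2.575 g/cm³

2.57 g/cm³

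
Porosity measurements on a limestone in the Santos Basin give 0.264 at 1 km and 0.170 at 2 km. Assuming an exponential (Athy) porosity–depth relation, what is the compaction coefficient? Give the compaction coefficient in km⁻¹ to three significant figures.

Athy: n(Z) = n₀ e^(−kZ) ⇒ n₁/n₂ = e^{k(Z₂−Z₁)} ⇒ k = ln(n₁/n₂)/(Z₂−Z₁)
k = ln(0.264/0.17) / (2 − 1) = ln(1.553) / 1 = 0.4402 / 1 = 0.4402 km⁻¹

0.440 km⁻¹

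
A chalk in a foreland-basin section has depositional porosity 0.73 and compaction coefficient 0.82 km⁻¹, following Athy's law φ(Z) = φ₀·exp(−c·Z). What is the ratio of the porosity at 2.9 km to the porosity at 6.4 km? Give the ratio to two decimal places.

φ(Z₁)/φ(Z₂) = e^(−c·Z₁)/e^(−c·Z₂) = e^{c(Z₂−Z₁)}
= exp(0.82 × 3.5) = exp(2.87) = 17.6370

17.64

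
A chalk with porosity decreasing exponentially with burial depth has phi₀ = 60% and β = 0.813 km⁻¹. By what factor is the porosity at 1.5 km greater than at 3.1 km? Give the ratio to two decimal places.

phi(z₁)/phi(z₂) = e^(−β·z₁)/e^(−β·z₂) = e^{β(z₂−z₁)}
= exp(0.813 × 1.6) = exp(1.301) = 3.6722

3.67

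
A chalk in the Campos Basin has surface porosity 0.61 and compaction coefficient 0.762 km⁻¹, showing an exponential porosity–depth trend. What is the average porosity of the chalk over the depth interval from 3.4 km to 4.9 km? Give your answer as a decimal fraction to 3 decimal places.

0.027

⟨n⟩ = (1/(z₂−z₁)) ∫ n₀ e^(−cz) dz = n₀·(e^(−c·z₁) − e^(−c·z₂)) / (c·(z₂−z₁))
e^(−0.762×3.4) = 0.0750; e^(−0.762×4.9) = 0.0239
⟨n⟩ = 0.61 × (0.0750 − 0.0239) / (0.762 × 1.5) = 0.61 × 0.0447 = 0.0272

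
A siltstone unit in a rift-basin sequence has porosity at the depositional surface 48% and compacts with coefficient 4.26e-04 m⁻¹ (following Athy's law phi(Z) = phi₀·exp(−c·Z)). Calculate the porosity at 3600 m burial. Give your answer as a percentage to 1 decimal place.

Working in km (1 km = 1000 m; c in km⁻¹ = c in m⁻¹ × 1000):
phi = phi₀·exp(−c·Z) = 0.48 × exp(−0.426 × 3.6) = 0.48 × exp(−1.534)
  = 0.48 × 0.2158 = 0.1036

10.4%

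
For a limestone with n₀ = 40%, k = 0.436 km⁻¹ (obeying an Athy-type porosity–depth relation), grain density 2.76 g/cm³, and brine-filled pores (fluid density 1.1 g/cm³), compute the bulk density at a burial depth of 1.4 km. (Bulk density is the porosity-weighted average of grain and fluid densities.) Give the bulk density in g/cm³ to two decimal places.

2.40 g/cm³

Porosity at depth: n = 0.4·exp(−0.436×1.4) = 0.4×0.5431 = 0.2173
Bulk density: ρ_b = (1−n)ρ_g + n·ρ_f = 0.7827×2.76 + 0.2173×1.1
       = 2.160 + 0.239 = 2.399 g/cm³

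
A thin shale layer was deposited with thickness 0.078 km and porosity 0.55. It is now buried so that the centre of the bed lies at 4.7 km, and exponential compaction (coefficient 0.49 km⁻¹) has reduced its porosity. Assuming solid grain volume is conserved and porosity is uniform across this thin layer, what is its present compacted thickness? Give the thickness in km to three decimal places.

Porosity at 4.7 km: phi = 0.55·exp(−0.49×4.7) = 0.0550
Solid-volume conservation: h(1−phi) = h₀(1−phi₀) ⇒ h = h₀·(1−phi₀)/(1−phi)
h = 0.078 × (1 − 0.55)/(1 − 0.0550) = 0.078 × 0.4762 = 0.0371 km

0.037 km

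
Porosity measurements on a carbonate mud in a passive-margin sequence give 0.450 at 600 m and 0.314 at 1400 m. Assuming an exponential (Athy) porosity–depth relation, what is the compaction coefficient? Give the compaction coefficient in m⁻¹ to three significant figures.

0.000450 m⁻¹

Working in km (1 km = 1000 m; c in km⁻¹ = c in m⁻¹ × 1000):
Athy: φ(z) = φ₀ e^(−cz) ⇒ φ₁/φ₂ = e^{c(z₂−z₁)} ⇒ c = ln(φ₁/φ₂)/(z₂−z₁)
c = ln(0.45/0.314) / (1.4 − 0.6) = ln(1.433) / 0.8 = 0.3599 / 0.8 = 0.4498 km⁻¹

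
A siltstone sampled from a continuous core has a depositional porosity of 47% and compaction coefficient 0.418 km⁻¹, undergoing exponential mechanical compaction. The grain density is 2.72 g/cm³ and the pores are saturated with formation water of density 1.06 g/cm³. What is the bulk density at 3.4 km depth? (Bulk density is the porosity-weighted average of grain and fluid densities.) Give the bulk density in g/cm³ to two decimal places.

Porosity at depth: n = 0.47·exp(−0.418×3.4) = 0.47×0.2414 = 0.1135
Bulk density: ρ_b = (1−n)ρ_g + n·ρ_f = 0.8865×2.72 + 0.1135×1.06
       = 2.411 + 0.120 = 2.532 g/cm³

2.53 g/cm³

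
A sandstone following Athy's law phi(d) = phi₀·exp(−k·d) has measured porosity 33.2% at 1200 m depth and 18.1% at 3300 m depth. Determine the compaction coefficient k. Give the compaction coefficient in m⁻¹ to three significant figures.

Working in km (1 km = 1000 m; k in km⁻¹ = k in m⁻¹ × 1000):
Athy: phi(d) = phi₀ e^(−kd) ⇒ phi₁/phi₂ = e^{k(d₂−d₁)} ⇒ k = ln(phi₁/phi₂)/(d₂−d₁)
k = ln(0.332/0.181) / (3.3 − 1.2) = ln(1.834) / 2.1 = 0.6066 / 2.1 = 0.2889 km⁻¹

0.000289 m⁻¹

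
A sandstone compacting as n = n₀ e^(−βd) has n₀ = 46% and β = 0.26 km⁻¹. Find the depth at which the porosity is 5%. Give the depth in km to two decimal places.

Invert Athy's law: d = ln(n₀/n) / β
d = ln(0.46/0.05) / 0.26 = ln(9.2) / 0.26 = 2.2192 / 0.26 = 8.535 km

8.54 km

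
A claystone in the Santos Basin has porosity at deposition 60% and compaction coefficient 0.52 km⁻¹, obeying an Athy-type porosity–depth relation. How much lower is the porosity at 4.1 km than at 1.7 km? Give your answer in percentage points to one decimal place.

17.7 percentage points

φ(1.7) = 0.6·e^(−0.52×1.7) = 0.2479
φ(4.1) = 0.6·e^(−0.52×4.1) = 0.0712
Δφ = 0.2479 − 0.0712 = 0.1767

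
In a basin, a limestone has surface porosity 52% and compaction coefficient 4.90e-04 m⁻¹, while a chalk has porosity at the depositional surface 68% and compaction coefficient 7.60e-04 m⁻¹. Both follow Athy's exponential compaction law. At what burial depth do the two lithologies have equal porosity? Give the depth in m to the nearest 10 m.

990 m

Working in km (1 km = 1000 m; β in km⁻¹ = β in m⁻¹ × 1000):
Set φ₀ₐ e^(−βₐZ) = φ₀ᵦ e^(−βᵦZ) ⇒ ln(φ₀ₐ/φ₀ᵦ) = (βₐ − βᵦ)·Z
Z = ln(0.52/0.68) / (0.49 − 0.76) = -0.2683 / -0.27 = 0.994 km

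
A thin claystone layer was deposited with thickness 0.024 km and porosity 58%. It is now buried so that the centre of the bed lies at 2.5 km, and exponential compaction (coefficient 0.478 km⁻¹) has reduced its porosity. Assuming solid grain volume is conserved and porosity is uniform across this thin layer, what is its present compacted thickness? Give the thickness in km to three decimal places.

0.012 km

Porosity at 2.5 km: φ = 0.58·exp(−0.478×2.5) = 0.1756
Solid-volume conservation: h(1−φ) = h₀(1−φ₀) ⇒ h = h₀·(1−φ₀)/(1−φ)
h = 0.024 × (1 − 0.58)/(1 − 0.1756) = 0.024 × 0.5094 = 0.0122 km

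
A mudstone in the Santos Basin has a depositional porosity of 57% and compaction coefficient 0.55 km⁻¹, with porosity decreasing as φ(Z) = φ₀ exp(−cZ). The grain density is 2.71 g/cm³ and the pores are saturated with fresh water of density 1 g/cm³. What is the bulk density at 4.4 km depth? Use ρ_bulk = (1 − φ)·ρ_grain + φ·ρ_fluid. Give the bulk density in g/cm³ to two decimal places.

2.62 g/cm³

Porosity at depth: φ = 0.57·exp(−0.55×4.4) = 0.57×0.0889 = 0.0507
Bulk density: ρ_b = (1−φ)ρ_g + φ·ρ_f = 0.9493×2.71 + 0.0507×1
       = 2.573 + 0.051 = 2.623 g/cm³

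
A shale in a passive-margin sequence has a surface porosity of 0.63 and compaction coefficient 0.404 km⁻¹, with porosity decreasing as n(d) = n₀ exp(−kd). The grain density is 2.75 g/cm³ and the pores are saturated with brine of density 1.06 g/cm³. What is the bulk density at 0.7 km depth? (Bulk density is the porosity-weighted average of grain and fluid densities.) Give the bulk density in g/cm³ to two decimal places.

Porosity at depth: n = 0.63·exp(−0.404×0.7) = 0.63×0.7537 = 0.4748
Bulk density: ρ_b = (1−n)ρ_g + n·ρ_f = 0.5252×2.75 + 0.4748×1.06
       = 1.444 + 0.503 = 1.948 g/cm³

1.95 g/cm³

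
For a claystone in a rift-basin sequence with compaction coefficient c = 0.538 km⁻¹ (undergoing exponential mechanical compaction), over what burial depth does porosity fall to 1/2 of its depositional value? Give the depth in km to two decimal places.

1.29 km

phi/phi₀ = 1/2 ⇒ exp(−c·d) = 1/2 ⇒ d = ln(2) / c
d = 0.6931 / 0.538 = 1.288 km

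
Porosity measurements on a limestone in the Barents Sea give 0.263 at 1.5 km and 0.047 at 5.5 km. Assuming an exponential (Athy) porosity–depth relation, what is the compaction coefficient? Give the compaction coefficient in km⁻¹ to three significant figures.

0.431 km⁻¹

Athy: phi(d) = phi₀ e^(−cd) ⇒ phi₁/phi₂ = e^{c(d₂−d₁)} ⇒ c = ln(phi₁/phi₂)/(d₂−d₁)
c = ln(0.263/0.047) / (5.5 − 1.5) = ln(5.596) / 4 = 1.7220 / 4 = 0.4305 km⁻¹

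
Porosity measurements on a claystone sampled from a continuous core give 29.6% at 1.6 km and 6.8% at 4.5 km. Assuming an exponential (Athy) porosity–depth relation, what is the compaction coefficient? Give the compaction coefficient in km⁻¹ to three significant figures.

Athy: n(z) = n₀ e^(−kz) ⇒ n₁/n₂ = e^{k(z₂−z₁)} ⇒ k = ln(n₁/n₂)/(z₂−z₁)
k = ln(0.296/0.068) / (4.5 − 1.6) = ln(4.353) / 2.9 = 1.4709 / 2.9 = 0.5072 km⁻¹

0.507 km⁻¹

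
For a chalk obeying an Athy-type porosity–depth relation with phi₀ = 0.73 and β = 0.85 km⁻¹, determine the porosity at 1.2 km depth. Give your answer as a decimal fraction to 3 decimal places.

phi = phi₀·exp(−β·Z) = 0.73 × exp(−0.85 × 1.2) = 0.73 × exp(−1.02)
  = 0.73 × 0.3606 = 0.2632

0.263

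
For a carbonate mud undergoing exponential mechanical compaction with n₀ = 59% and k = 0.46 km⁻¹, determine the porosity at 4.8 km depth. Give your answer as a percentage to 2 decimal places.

6.49%

n = n₀·exp(−k·d) = 0.59 × exp(−0.46 × 4.8) = 0.59 × exp(−2.208)
  = 0.59 × 0.1099 = 0.0649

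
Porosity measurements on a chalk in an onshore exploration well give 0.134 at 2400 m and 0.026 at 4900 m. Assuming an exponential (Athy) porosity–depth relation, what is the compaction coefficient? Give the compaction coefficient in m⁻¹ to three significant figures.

0.000656 m⁻¹

Working in km (1 km = 1000 m; β in km⁻¹ = β in m⁻¹ × 1000):
Athy: φ(d) = φ₀ e^(−βd) ⇒ φ₁/φ₂ = e^{β(d₂−d₁)} ⇒ β = ln(φ₁/φ₂)/(d₂−d₁)
β = ln(0.134/0.026) / (4.9 − 2.4) = ln(5.154) / 2.5 = 1.6397 / 2.5 = 0.6559 km⁻¹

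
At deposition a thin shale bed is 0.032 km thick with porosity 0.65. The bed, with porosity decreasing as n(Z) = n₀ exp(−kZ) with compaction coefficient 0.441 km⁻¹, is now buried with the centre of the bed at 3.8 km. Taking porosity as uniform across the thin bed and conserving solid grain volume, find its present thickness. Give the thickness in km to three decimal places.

Porosity at 3.8 km: n = 0.65·exp(−0.441×3.8) = 0.1217
Solid-volume conservation: h(1−n) = h₀(1−n₀) ⇒ h = h₀·(1−n₀)/(1−n)
h = 0.032 × (1 − 0.65)/(1 − 0.1217) = 0.032 × 0.3985 = 0.0128 km

0.013 km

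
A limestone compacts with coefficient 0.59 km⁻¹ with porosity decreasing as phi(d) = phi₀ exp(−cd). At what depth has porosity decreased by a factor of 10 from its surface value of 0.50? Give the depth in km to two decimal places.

phi/phi₀ = 1/10 ⇒ exp(−c·d) = 1/10 ⇒ d = ln(10) / c
d = 2.3026 / 0.59 = 3.903 km

3.90 km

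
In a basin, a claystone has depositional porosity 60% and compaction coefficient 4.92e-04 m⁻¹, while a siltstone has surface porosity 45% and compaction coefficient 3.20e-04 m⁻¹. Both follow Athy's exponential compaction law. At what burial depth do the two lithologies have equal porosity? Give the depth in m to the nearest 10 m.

Working in km (1 km = 1000 m; k in km⁻¹ = k in m⁻¹ × 1000):
Set n₀ₐ e^(−kₐZ) = n₀ᵦ e^(−kᵦZ) ⇒ ln(n₀ₐ/n₀ᵦ) = (kₐ − kᵦ)·Z
Z = ln(0.6/0.45) / (0.492 − 0.32) = 0.2877 / 0.172 = 1.673 km

1670 m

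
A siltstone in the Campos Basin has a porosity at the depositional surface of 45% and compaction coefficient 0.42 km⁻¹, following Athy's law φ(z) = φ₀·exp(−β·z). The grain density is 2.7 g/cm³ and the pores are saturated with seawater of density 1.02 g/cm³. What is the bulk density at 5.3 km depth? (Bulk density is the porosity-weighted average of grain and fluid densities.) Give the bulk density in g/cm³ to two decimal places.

Porosity at depth: φ = 0.45·exp(−0.42×5.3) = 0.45×0.1080 = 0.0486
Bulk density: ρ_b = (1−φ)ρ_g + φ·ρ_f = 0.9514×2.7 + 0.0486×1.02
       = 2.569 + 0.050 = 2.618 g/cm³

2.62 g/cm³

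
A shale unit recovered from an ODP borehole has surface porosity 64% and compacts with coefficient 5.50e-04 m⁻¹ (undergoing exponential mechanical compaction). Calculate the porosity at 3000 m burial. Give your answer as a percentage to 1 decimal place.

12.3%

Working in km (1 km = 1000 m; c in km⁻¹ = c in m⁻¹ × 1000):
φ = φ₀·exp(−c·z) = 0.64 × exp(−0.55 × 3) = 0.64 × exp(−1.65)
  = 0.64 × 0.1920 = 0.1229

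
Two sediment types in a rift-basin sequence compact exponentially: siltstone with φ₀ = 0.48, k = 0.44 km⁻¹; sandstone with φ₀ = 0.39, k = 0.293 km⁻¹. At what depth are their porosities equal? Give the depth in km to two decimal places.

1.41 km

Set φ₀ₐ e^(−kₐd) = φ₀ᵦ e^(−kᵦd) ⇒ ln(φ₀ₐ/φ₀ᵦ) = (kₐ − kᵦ)·d
d = ln(0.48/0.39) / (0.44 − 0.293) = 0.2076 / 0.147 = 1.413 km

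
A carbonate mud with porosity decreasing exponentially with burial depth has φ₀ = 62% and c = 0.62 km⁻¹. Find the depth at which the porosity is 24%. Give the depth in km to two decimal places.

1.53 km

Invert Athy's law: Z = ln(φ₀/φ) / c
Z = ln(0.62/0.24) / 0.62 = ln(2.583) / 0.62 = 0.9491 / 0.62 = 1.531 km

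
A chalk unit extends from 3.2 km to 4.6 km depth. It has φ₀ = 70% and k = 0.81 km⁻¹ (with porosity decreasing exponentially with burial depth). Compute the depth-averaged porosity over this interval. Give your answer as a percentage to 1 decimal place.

⟨φ⟩ = (1/(z₂−z₁)) ∫ φ₀ e^(−kz) dz = φ₀·(e^(−k·z₁) − e^(−k·z₂)) / (k·(z₂−z₁))
e^(−0.81×3.2) = 0.0749; e^(−0.81×4.6) = 0.0241
⟨φ⟩ = 0.7 × (0.0749 − 0.0241) / (0.81 × 1.4) = 0.7 × 0.0448 = 0.0313

3.1%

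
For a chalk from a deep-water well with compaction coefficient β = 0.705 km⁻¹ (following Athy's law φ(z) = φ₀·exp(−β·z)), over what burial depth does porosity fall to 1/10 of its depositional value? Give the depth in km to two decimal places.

φ/φ₀ = 1/10 ⇒ exp(−β·z) = 1/10 ⇒ z = ln(10) / β
z = 2.3026 / 0.705 = 3.266 km

3.27 km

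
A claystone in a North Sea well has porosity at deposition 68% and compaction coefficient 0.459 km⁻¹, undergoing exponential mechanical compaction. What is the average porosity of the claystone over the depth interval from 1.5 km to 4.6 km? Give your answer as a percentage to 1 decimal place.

18.2%

⟨φ⟩ = (1/(z₂−z₁)) ∫ φ₀ e^(−βz) dz = φ₀·(e^(−β·z₁) − e^(−β·z₂)) / (β·(z₂−z₁))
e^(−0.459×1.5) = 0.5023; e^(−0.459×4.6) = 0.1211
⟨φ⟩ = 0.68 × (0.5023 − 0.1211) / (0.459 × 3.1) = 0.68 × 0.2679 = 0.1822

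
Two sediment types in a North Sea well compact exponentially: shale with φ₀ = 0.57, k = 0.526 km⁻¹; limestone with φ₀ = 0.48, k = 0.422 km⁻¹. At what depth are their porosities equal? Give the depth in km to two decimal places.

1.65 km

Set φ₀ₐ e^(−kₐd) = φ₀ᵦ e^(−kᵦd) ⇒ ln(φ₀ₐ/φ₀ᵦ) = (kₐ − kᵦ)·d
d = ln(0.57/0.48) / (0.526 − 0.422) = 0.1719 / 0.104 = 1.652 km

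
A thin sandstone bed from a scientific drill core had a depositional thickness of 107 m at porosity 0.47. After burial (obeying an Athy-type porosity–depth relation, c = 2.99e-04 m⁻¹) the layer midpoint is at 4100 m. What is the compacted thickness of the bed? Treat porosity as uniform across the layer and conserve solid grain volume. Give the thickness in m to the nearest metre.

Working in km (1 km = 1000 m; c in km⁻¹ = c in m⁻¹ × 1000):
Porosity at 4.1 km: phi = 0.47·exp(−0.299×4.1) = 0.1379
Solid-volume conservation: h(1−phi) = h₀(1−phi₀) ⇒ h = h₀·(1−phi₀)/(1−phi)
h = 0.107 × (1 − 0.47)/(1 − 0.1379) = 0.107 × 0.6148 = 0.0658 km

66 m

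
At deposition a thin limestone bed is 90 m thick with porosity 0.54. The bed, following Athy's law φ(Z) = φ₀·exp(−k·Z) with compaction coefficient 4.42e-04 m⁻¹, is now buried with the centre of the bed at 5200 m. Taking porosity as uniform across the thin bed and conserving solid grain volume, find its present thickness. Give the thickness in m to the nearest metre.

44 m

Working in km (1 km = 1000 m; k in km⁻¹ = k in m⁻¹ × 1000):
Porosity at 5.2 km: φ = 0.54·exp(−0.442×5.2) = 0.0542
Solid-volume conservation: h(1−φ) = h₀(1−φ₀) ⇒ h = h₀·(1−φ₀)/(1−φ)
h = 0.09 × (1 − 0.54)/(1 − 0.0542) = 0.09 × 0.4864 = 0.0438 km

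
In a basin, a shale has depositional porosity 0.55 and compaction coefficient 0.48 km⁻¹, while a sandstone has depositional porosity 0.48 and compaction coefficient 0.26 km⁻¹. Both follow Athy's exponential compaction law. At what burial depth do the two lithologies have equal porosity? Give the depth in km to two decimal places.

Set φ₀ₐ e^(−kₐd) = φ₀ᵦ e^(−kᵦd) ⇒ ln(φ₀ₐ/φ₀ᵦ) = (kₐ − kᵦ)·d
d = ln(0.55/0.48) / (0.48 − 0.26) = 0.1361 / 0.22 = 0.619 km

0.62 km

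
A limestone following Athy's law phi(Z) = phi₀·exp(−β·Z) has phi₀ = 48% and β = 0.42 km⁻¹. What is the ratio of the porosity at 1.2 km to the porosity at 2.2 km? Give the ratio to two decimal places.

phi(Z₁)/phi(Z₂) = e^(−β·Z₁)/e^(−β·Z₂) = e^{β(Z₂−Z₁)}
= exp(0.42 × 1) = exp(0.42) = 1.5220

1.52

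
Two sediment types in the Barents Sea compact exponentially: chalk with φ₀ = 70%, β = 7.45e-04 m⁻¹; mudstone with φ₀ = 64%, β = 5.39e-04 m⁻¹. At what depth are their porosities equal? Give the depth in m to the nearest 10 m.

440 m

Working in km (1 km = 1000 m; β in km⁻¹ = β in m⁻¹ × 1000):
Set φ₀ₐ e^(−βₐd) = φ₀ᵦ e^(−βᵦd) ⇒ ln(φ₀ₐ/φ₀ᵦ) = (βₐ − βᵦ)·d
d = ln(0.7/0.64) / (0.745 − 0.539) = 0.0896 / 0.206 = 0.435 km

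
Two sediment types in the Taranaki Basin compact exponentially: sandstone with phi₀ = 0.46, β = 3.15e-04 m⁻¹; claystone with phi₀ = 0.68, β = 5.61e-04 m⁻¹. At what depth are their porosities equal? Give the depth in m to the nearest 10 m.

1590 m

Working in km (1 km = 1000 m; β in km⁻¹ = β in m⁻¹ × 1000):
Set phi₀ₐ e^(−βₐZ) = phi₀ᵦ e^(−βᵦZ) ⇒ ln(phi₀ₐ/phi₀ᵦ) = (βₐ − βᵦ)·Z
Z = ln(0.46/0.68) / (0.315 − 0.561) = -0.3909 / -0.246 = 1.589 km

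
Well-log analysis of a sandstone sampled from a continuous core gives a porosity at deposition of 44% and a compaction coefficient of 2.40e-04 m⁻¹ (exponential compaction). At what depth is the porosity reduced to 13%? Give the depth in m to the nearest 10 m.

5080 m

Working in km (1 km = 1000 m; k in km⁻¹ = k in m⁻¹ × 1000):
Invert Athy's law: Z = ln(φ₀/φ) / k
Z = ln(0.44/0.13) / 0.24 = ln(3.385) / 0.24 = 1.2192 / 0.24 = 5.080 km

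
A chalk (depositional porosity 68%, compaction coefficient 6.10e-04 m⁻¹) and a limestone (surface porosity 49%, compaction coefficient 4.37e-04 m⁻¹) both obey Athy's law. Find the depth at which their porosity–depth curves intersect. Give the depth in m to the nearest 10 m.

1890 m

Working in km (1 km = 1000 m; β in km⁻¹ = β in m⁻¹ × 1000):
Set n₀ₐ e^(−βₐZ) = n₀ᵦ e^(−βᵦZ) ⇒ ln(n₀ₐ/n₀ᵦ) = (βₐ − βᵦ)·Z
Z = ln(0.68/0.49) / (0.61 − 0.437) = 0.3277 / 0.173 = 1.894 km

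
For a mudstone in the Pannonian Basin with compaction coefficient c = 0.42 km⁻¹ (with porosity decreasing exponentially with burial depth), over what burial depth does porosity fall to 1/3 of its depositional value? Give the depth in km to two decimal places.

2.62 km

phi/phi₀ = 1/3 ⇒ exp(−c·d) = 1/3 ⇒ d = ln(3) / c
d = 1.0986 / 0.42 = 2.616 km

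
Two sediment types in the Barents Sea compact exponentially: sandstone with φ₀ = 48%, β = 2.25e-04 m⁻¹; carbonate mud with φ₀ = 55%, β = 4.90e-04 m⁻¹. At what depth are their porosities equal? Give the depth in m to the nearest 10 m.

Working in km (1 km = 1000 m; β in km⁻¹ = β in m⁻¹ × 1000):
Set φ₀ₐ e^(−βₐz) = φ₀ᵦ e^(−βᵦz) ⇒ ln(φ₀ₐ/φ₀ᵦ) = (βₐ − βᵦ)·z
z = ln(0.48/0.55) / (0.225 − 0.49) = -0.1361 / -0.265 = 0.514 km

510 m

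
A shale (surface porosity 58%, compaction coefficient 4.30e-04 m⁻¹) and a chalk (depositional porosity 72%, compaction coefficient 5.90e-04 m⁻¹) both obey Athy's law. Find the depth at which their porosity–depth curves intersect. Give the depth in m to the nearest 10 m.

Working in km (1 km = 1000 m; k in km⁻¹ = k in m⁻¹ × 1000):
Set phi₀ₐ e^(−kₐZ) = phi₀ᵦ e^(−kᵦZ) ⇒ ln(phi₀ₐ/phi₀ᵦ) = (kₐ − kᵦ)·Z
Z = ln(0.58/0.72) / (0.43 − 0.59) = -0.2162 / -0.16 = 1.351 km

1350 m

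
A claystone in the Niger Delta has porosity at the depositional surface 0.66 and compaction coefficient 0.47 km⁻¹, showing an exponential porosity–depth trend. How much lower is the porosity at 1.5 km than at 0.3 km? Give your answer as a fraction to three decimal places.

n(0.3) = 0.66·e^(−0.47×0.3) = 0.5732
n(1.5) = 0.66·e^(−0.47×1.5) = 0.3261
Δn = 0.5732 − 0.3261 = 0.2471

0.247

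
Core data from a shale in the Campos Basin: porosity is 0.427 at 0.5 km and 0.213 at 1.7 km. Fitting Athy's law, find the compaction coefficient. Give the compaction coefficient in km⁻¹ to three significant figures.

Athy: phi(d) = phi₀ e^(−βd) ⇒ phi₁/phi₂ = e^{β(d₂−d₁)} ⇒ β = ln(phi₁/phi₂)/(d₂−d₁)
β = ln(0.427/0.213) / (1.7 − 0.5) = ln(2.005) / 1.2 = 0.6955 / 1.2 = 0.5796 km⁻¹

0.580 km⁻¹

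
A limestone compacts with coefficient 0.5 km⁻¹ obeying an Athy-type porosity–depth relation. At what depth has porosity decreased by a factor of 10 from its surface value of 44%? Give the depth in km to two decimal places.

4.61 km

phi/phi₀ = 1/10 ⇒ exp(−k·d) = 1/10 ⇒ d = ln(10) / k
d = 2.3026 / 0.5 = 4.605 km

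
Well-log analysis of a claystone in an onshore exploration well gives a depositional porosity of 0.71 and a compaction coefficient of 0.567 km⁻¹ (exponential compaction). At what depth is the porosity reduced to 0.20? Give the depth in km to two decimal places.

2.23 km

Invert Athy's law: z = ln(phi₀/phi) / c
z = ln(0.71/0.2) / 0.567 = ln(3.55) / 0.567 = 1.2669 / 0.567 = 2.234 km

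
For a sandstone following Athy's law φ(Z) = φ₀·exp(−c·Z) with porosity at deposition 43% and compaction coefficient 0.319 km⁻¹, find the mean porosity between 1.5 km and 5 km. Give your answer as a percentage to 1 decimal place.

⟨φ⟩ = (1/(Z₂−Z₁)) ∫ φ₀ e^(−cZ) dZ = φ₀·(e^(−c·Z₁) − e^(−c·Z₂)) / (c·(Z₂−Z₁))
e^(−0.319×1.5) = 0.6197; e^(−0.319×5) = 0.2029
⟨φ⟩ = 0.43 × (0.6197 − 0.2029) / (0.319 × 3.5) = 0.43 × 0.3733 = 0.1605

16.1%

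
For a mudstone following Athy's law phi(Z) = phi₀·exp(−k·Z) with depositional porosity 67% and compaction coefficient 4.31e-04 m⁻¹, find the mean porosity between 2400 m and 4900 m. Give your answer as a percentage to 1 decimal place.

Working in km (1 km = 1000 m; k in km⁻¹ = k in m⁻¹ × 1000):
⟨phi⟩ = (1/(Z₂−Z₁)) ∫ phi₀ e^(−kZ) dZ = phi₀·(e^(−k·Z₁) − e^(−k·Z₂)) / (k·(Z₂−Z₁))
e^(−0.431×2.4) = 0.3554; e^(−0.431×4.9) = 0.1210
⟨phi⟩ = 0.67 × (0.3554 − 0.1210) / (0.431 × 2.5) = 0.67 × 0.2176 = 0.1458

14.6%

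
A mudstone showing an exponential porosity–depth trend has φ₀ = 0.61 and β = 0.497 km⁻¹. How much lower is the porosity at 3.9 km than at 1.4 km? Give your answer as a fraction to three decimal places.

0.216

φ(1.4) = 0.61·e^(−0.497×1.4) = 0.3042
φ(3.9) = 0.61·e^(−0.497×3.9) = 0.0878
Δφ = 0.3042 − 0.0878 = 0.2164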